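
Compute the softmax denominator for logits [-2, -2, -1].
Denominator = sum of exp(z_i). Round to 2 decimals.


Denom = e^-2=0.1353 + e^-2=0.1353 + e^-1=0.3679. Sum = 0.6385, which rounds to 0.64.

0.64


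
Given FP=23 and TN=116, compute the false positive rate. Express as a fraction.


FPR = FP / (FP + TN) = 23 / 139 = 23/139.

23/139


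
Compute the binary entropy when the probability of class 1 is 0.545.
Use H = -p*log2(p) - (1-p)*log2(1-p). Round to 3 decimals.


H = -0.545*log2(0.545) - 0.455*log2(0.455) = 0.994.

0.994


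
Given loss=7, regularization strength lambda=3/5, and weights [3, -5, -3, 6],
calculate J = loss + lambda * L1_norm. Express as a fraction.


L1 norm = sum(|w|) = 17. J = 7 + 3/5 * 17 = 86/5.

86/5


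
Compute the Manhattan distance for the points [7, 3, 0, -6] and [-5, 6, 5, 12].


d = sum of absolute differences: |7--5|=12 + |3-6|=3 + |0-5|=5 + |-6-12|=18 = 38.

38


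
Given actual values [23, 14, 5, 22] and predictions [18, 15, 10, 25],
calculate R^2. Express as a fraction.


Mean(y) = 16. SS_res = 60. SS_tot = 210. R^2 = 1 - 60/(210) = 5/7.

5/7


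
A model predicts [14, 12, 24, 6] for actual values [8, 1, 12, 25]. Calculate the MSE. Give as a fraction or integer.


MSE = (1/4) * ((8-14)^2=36 + (1-12)^2=121 + (12-24)^2=144 + (25-6)^2=361). Sum = 662. MSE = 331/2.

331/2


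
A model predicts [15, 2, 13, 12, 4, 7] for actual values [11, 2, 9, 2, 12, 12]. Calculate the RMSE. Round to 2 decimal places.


MSE = 36.8333. RMSE = sqrt(36.8333) = 6.07.

6.07


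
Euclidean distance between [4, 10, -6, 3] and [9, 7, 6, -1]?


d = sqrt(sum of squared differences). (4-9)^2=25, (10-7)^2=9, (-6-6)^2=144, (3--1)^2=16. Sum = 194.

sqrt(194)


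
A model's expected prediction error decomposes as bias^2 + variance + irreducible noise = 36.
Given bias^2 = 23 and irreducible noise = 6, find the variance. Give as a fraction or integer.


Total error = bias^2 + variance + irreducible noise. So variance = 36 - 23 - 6 = 7.

7


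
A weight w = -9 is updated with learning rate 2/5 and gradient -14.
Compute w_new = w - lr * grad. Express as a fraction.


w_new = -9 - 2/5 * -14 = -9 - -28/5 = -17/5.

-17/5


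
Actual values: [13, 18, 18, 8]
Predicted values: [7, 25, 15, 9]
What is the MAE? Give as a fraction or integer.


MAE = (1/4) * (|13-7|=6 + |18-25|=7 + |18-15|=3 + |8-9|=1). Sum = 17. MAE = 17/4.

17/4


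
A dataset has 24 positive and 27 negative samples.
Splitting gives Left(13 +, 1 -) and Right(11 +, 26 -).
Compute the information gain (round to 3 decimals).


H(parent) = 0.9975. H(left) = 0.3712, H(right) = 0.8780. Weighted = (14/51)*0.3712 + (37/51)*0.8780 = 0.7389. IG = 0.9975 - 0.7389 = 0.2586, which rounds to 0.259.

0.259


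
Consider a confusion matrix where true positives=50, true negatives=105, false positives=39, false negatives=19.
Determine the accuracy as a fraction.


Accuracy = (TP + TN) / (TP + TN + FP + FN) = (50 + 105) / 213 = 155/213.

155/213


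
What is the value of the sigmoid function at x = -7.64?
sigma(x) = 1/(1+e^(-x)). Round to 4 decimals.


sigma(-7.64) = 1/(1+e^(7.64)) = 1/(1+2079.743817) = 1/2080.743817 = 0.0005.

0.0005


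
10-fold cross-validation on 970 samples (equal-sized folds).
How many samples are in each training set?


Each validation fold has 970/10 = 97 samples. Training set = 970 - 97 = 873.

873


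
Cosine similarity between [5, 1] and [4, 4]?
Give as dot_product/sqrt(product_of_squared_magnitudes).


dot = 24. |a|^2 = 26, |b|^2 = 32. cos = 24/sqrt(832).

24/sqrt(832)


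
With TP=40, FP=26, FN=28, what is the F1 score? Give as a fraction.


Precision = 40/66 = 20/33. Recall = 40/68 = 10/17. F1 = 2*P*R/(P+R) = 40/67.

40/67


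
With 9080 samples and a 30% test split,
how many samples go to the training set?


Test set = 9080 * 30% = 2724. Training set = 9080 - 2724 = 6356.

6356


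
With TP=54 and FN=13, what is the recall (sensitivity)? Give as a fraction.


Recall = TP / (TP + FN) = 54 / 67 = 54/67.

54/67


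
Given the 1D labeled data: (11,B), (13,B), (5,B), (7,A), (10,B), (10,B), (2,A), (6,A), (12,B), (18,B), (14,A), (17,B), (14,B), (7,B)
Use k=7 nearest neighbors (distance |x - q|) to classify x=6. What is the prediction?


Distances: |11-6|=5, |13-6|=7, |5-6|=1, |7-6|=1, |10-6|=4, |10-6|=4, |2-6|=4, |6-6|=0, |12-6|=6, |18-6|=12, |14-6|=8, |17-6|=11, |14-6|=8, |7-6|=1. 7 nearest: (6,A), (7,A), (5,B), (7,B), (2,A), (10,B), (10,B). Counts: {'A': 3, 'B': 4}. Majority class: B.

B


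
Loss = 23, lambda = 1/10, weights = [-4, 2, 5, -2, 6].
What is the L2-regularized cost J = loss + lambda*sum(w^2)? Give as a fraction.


L2 sq norm = sum(w^2) = 85. J = 23 + 1/10 * 85 = 63/2.

63/2


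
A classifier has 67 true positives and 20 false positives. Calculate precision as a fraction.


Precision = TP / (TP + FP) = 67 / 87 = 67/87.

67/87


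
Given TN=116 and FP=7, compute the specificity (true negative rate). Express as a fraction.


Specificity = TN / (TN + FP) = 116 / 123 = 116/123.

116/123


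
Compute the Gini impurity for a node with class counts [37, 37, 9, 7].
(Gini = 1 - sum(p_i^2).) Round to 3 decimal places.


Total = 90. Proportions: 37/90, 37/90, 9/90, 7/90. sum(p_i^2) = 0.3541. Gini = 1 - 0.3541 = 0.6459, which rounds to 0.646.

0.646


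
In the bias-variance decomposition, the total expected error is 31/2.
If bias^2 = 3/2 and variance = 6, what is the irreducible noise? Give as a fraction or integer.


Total error = bias^2 + variance + irreducible noise. So irreducible noise = 31/2 - 3/2 - 6 = 8.

8


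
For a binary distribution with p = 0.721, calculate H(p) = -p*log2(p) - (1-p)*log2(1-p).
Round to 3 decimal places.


H = -0.721*log2(0.721) - 0.279*log2(0.279) = 0.854.

0.854


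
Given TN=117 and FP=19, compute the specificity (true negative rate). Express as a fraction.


Specificity = TN / (TN + FP) = 117 / 136 = 117/136.

117/136


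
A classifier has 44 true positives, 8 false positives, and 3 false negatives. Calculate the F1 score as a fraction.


Precision = 44/52 = 11/13. Recall = 44/47 = 44/47. F1 = 2*P*R/(P+R) = 8/9.

8/9


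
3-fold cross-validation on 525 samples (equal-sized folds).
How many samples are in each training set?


Each validation fold has 525/3 = 175 samples. Training set = 525 - 175 = 350.

350


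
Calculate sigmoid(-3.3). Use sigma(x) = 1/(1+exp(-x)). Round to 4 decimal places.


sigma(-3.3) = 1/(1+e^(3.3)) = 1/(1+27.112639) = 1/28.112639 = 0.0356.

0.0356


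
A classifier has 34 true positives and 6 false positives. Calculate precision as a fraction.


Precision = TP / (TP + FP) = 34 / 40 = 17/20.

17/20


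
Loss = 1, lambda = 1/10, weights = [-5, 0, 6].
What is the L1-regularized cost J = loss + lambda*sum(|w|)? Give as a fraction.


L1 norm = sum(|w|) = 11. J = 1 + 1/10 * 11 = 21/10.

21/10


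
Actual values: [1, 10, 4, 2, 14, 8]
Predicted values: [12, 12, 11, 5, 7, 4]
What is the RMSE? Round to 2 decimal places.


MSE = 41.3333. RMSE = sqrt(41.3333) = 6.43.

6.43


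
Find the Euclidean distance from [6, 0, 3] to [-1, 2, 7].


d = sqrt(sum of squared differences). (6--1)^2=49, (0-2)^2=4, (3-7)^2=16. Sum = 69.

sqrt(69)


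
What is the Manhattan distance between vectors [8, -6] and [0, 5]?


d = sum of absolute differences: |8-0|=8 + |-6-5|=11 = 19.

19


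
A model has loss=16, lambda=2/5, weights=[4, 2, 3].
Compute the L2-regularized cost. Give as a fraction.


L2 sq norm = sum(w^2) = 29. J = 16 + 2/5 * 29 = 138/5.

138/5


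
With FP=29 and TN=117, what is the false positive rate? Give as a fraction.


FPR = FP / (FP + TN) = 29 / 146 = 29/146.

29/146


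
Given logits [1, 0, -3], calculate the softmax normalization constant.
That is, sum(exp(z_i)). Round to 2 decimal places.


Denom = e^1=2.7183 + e^0=1.0000 + e^-3=0.0498. Sum = 3.7681, which rounds to 3.77.

3.77


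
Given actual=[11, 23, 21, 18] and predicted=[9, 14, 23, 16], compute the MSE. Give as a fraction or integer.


MSE = (1/4) * ((11-9)^2=4 + (23-14)^2=81 + (21-23)^2=4 + (18-16)^2=4). Sum = 93. MSE = 93/4.

93/4


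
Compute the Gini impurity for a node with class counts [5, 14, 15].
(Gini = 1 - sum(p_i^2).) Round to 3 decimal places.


Total = 34. Proportions: 5/34, 14/34, 15/34. sum(p_i^2) = 0.3858. Gini = 1 - 0.3858 = 0.6142, which rounds to 0.614.

0.614


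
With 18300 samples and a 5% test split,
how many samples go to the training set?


Test set = 18300 * 5% = 915. Training set = 18300 - 915 = 17385.

17385


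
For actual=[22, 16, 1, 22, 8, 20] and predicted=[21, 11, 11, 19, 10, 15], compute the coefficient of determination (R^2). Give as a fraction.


Mean(y) = 89/6. SS_res = 164. SS_tot = 2213/6. R^2 = 1 - 164/(2213/6) = 1229/2213.

1229/2213


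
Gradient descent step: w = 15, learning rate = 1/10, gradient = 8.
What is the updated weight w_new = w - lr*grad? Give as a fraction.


w_new = 15 - 1/10 * 8 = 15 - 4/5 = 71/5.

71/5


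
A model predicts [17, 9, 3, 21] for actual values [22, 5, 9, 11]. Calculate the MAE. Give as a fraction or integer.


MAE = (1/4) * (|22-17|=5 + |5-9|=4 + |9-3|=6 + |11-21|=10). Sum = 25. MAE = 25/4.

25/4


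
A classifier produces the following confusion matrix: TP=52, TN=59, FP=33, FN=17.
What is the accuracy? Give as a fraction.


Accuracy = (TP + TN) / (TP + TN + FP + FN) = (52 + 59) / 161 = 111/161.

111/161


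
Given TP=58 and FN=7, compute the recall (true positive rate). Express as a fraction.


Recall = TP / (TP + FN) = 58 / 65 = 58/65.

58/65


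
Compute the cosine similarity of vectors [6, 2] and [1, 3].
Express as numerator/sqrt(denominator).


dot = 12. |a|^2 = 40, |b|^2 = 10. cos = 12/sqrt(400).

12/sqrt(400)


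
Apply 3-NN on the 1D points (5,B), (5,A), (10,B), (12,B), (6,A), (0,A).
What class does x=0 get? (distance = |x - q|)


Distances: |5-0|=5, |5-0|=5, |10-0|=10, |12-0|=12, |6-0|=6, |0-0|=0. 3 nearest: (0,A), (5,A), (5,B). Counts: {'A': 2, 'B': 1}. Majority class: A.

A


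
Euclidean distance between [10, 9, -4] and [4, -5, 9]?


d = sqrt(sum of squared differences). (10-4)^2=36, (9--5)^2=196, (-4-9)^2=169. Sum = 401.

sqrt(401)


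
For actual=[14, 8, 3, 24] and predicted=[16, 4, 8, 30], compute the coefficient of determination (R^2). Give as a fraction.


Mean(y) = 49/4. SS_res = 81. SS_tot = 979/4. R^2 = 1 - 81/(979/4) = 655/979.

655/979


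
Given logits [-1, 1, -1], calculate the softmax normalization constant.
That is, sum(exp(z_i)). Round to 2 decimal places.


Denom = e^-1=0.3679 + e^1=2.7183 + e^-1=0.3679. Sum = 3.4541, which rounds to 3.45.

3.45


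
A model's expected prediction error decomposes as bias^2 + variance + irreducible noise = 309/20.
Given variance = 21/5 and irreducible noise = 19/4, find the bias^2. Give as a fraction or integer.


Total error = bias^2 + variance + irreducible noise. So bias^2 = 309/20 - 21/5 - 19/4 = 13/2.

13/2


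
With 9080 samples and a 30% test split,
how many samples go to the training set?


Test set = 9080 * 30% = 2724. Training set = 9080 - 2724 = 6356.

6356


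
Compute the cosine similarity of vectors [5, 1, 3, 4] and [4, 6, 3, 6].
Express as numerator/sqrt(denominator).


dot = 59. |a|^2 = 51, |b|^2 = 97. cos = 59/sqrt(4947).

59/sqrt(4947)


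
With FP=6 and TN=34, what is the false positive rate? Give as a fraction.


FPR = FP / (FP + TN) = 6 / 40 = 3/20.

3/20


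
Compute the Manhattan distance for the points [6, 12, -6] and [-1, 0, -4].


d = sum of absolute differences: |6--1|=7 + |12-0|=12 + |-6--4|=2 = 21.

21


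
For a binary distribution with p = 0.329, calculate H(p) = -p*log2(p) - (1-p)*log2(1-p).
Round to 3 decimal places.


H = -0.329*log2(0.329) - 0.671*log2(0.671) = 0.914.

0.914


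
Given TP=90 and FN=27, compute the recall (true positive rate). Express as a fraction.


Recall = TP / (TP + FN) = 90 / 117 = 10/13.

10/13


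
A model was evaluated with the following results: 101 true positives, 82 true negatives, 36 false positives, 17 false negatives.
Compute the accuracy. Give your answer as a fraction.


Accuracy = (TP + TN) / (TP + TN + FP + FN) = (101 + 82) / 236 = 183/236.

183/236


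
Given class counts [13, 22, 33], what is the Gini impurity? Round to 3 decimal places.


Total = 68. Proportions: 13/68, 22/68, 33/68. sum(p_i^2) = 0.3767. Gini = 1 - 0.3767 = 0.6233, which rounds to 0.623.

0.623


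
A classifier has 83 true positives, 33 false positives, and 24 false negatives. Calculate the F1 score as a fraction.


Precision = 83/116 = 83/116. Recall = 83/107 = 83/107. F1 = 2*P*R/(P+R) = 166/223.

166/223


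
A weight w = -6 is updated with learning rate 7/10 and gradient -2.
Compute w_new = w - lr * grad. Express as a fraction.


w_new = -6 - 7/10 * -2 = -6 - -7/5 = -23/5.

-23/5


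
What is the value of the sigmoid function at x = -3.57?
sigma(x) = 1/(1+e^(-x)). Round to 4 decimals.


sigma(-3.57) = 1/(1+e^(3.57)) = 1/(1+35.516593) = 1/36.516593 = 0.0274.

0.0274


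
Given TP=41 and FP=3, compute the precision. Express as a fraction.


Precision = TP / (TP + FP) = 41 / 44 = 41/44.

41/44


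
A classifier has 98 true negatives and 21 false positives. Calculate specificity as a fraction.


Specificity = TN / (TN + FP) = 98 / 119 = 14/17.

14/17


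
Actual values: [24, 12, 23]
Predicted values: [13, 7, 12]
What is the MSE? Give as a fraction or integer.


MSE = (1/3) * ((24-13)^2=121 + (12-7)^2=25 + (23-12)^2=121). Sum = 267. MSE = 89.

89


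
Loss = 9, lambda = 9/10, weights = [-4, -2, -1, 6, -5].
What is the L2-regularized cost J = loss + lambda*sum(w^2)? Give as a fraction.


L2 sq norm = sum(w^2) = 82. J = 9 + 9/10 * 82 = 414/5.

414/5


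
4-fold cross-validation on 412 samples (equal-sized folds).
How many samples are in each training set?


Each validation fold has 412/4 = 103 samples. Training set = 412 - 103 = 309.

309


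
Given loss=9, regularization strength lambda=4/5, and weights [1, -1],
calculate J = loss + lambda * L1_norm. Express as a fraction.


L1 norm = sum(|w|) = 2. J = 9 + 4/5 * 2 = 53/5.

53/5


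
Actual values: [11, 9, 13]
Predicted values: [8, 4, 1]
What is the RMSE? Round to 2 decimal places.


MSE = 59.3333. RMSE = sqrt(59.3333) = 7.70.

7.70


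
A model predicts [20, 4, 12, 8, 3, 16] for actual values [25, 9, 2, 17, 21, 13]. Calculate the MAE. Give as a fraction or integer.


MAE = (1/6) * (|25-20|=5 + |9-4|=5 + |2-12|=10 + |17-8|=9 + |21-3|=18 + |13-16|=3). Sum = 50. MAE = 25/3.

25/3


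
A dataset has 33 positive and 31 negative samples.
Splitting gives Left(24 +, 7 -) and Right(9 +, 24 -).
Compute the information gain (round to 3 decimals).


H(parent) = 0.9993. H(left) = 0.7706, H(right) = 0.8454. Weighted = (31/64)*0.7706 + (33/64)*0.8454 = 0.8092. IG = 0.9993 - 0.8092 = 0.1901, which rounds to 0.190.

0.190


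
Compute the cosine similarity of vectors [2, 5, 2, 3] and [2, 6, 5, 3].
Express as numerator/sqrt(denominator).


dot = 53. |a|^2 = 42, |b|^2 = 74. cos = 53/sqrt(3108).

53/sqrt(3108)


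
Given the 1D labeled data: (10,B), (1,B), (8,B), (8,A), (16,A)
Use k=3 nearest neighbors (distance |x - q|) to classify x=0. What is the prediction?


Distances: |10-0|=10, |1-0|=1, |8-0|=8, |8-0|=8, |16-0|=16. 3 nearest: (1,B), (8,A), (8,B). Counts: {'B': 2, 'A': 1}. Majority class: B.

B


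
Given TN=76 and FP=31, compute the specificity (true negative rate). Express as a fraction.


Specificity = TN / (TN + FP) = 76 / 107 = 76/107.

76/107


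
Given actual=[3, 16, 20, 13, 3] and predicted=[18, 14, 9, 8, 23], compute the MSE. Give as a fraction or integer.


MSE = (1/5) * ((3-18)^2=225 + (16-14)^2=4 + (20-9)^2=121 + (13-8)^2=25 + (3-23)^2=400). Sum = 775. MSE = 155.

155


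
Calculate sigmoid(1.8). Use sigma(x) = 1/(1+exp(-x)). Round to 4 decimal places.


sigma(1.8) = 1/(1+e^(-1.8)) = 1/(1+0.165299) = 1/1.165299 = 0.8581.

0.8581


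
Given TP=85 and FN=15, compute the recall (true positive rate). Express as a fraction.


Recall = TP / (TP + FN) = 85 / 100 = 17/20.

17/20


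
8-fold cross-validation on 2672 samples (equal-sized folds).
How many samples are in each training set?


Each validation fold has 2672/8 = 334 samples. Training set = 2672 - 334 = 2338.

2338


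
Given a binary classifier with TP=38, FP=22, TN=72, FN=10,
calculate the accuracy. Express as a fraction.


Accuracy = (TP + TN) / (TP + TN + FP + FN) = (38 + 72) / 142 = 55/71.

55/71


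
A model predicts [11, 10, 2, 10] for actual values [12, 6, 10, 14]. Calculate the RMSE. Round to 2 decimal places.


MSE = 24.2500. RMSE = sqrt(24.2500) = 4.92.

4.92


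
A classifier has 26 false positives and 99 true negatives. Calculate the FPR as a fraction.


FPR = FP / (FP + TN) = 26 / 125 = 26/125.

26/125


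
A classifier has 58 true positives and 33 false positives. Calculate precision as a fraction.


Precision = TP / (TP + FP) = 58 / 91 = 58/91.

58/91


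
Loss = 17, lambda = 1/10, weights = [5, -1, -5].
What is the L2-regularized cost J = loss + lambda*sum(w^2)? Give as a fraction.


L2 sq norm = sum(w^2) = 51. J = 17 + 1/10 * 51 = 221/10.

221/10


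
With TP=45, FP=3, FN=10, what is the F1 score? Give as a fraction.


Precision = 45/48 = 15/16. Recall = 45/55 = 9/11. F1 = 2*P*R/(P+R) = 90/103.

90/103


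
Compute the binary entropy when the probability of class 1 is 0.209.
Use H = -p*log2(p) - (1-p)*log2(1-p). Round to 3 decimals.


H = -0.209*log2(0.209) - 0.791*log2(0.791) = 0.740.

0.740


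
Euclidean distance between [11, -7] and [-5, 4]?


d = sqrt(sum of squared differences). (11--5)^2=256, (-7-4)^2=121. Sum = 377.

sqrt(377)


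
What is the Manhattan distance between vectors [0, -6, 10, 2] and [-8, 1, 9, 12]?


d = sum of absolute differences: |0--8|=8 + |-6-1|=7 + |10-9|=1 + |2-12|=10 = 26.

26


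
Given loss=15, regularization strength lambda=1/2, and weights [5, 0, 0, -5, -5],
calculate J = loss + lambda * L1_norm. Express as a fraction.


L1 norm = sum(|w|) = 15. J = 15 + 1/2 * 15 = 45/2.

45/2


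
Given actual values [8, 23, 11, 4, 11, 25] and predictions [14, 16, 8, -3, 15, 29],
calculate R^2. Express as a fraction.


Mean(y) = 41/3. SS_res = 175. SS_tot = 1066/3. R^2 = 1 - 175/(1066/3) = 541/1066.

541/1066


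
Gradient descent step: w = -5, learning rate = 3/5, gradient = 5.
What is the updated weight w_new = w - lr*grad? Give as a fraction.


w_new = -5 - 3/5 * 5 = -5 - 3 = -8.

-8


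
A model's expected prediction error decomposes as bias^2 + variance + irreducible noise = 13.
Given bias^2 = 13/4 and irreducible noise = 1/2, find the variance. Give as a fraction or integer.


Total error = bias^2 + variance + irreducible noise. So variance = 13 - 13/4 - 1/2 = 37/4.

37/4


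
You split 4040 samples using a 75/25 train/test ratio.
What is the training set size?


Test set = 4040 * 25% = 1010. Training set = 4040 - 1010 = 3030.

3030


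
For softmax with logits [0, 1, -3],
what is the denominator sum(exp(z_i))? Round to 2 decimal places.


Denom = e^0=1.0000 + e^1=2.7183 + e^-3=0.0498. Sum = 3.7681, which rounds to 3.77.

3.77


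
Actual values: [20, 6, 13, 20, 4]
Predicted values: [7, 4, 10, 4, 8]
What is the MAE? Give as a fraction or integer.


MAE = (1/5) * (|20-7|=13 + |6-4|=2 + |13-10|=3 + |20-4|=16 + |4-8|=4). Sum = 38. MAE = 38/5.

38/5


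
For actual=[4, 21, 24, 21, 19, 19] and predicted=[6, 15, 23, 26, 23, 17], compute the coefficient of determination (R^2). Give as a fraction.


Mean(y) = 18. SS_res = 86. SS_tot = 252. R^2 = 1 - 86/(252) = 83/126.

83/126


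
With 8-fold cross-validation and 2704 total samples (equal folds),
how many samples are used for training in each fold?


Each validation fold has 2704/8 = 338 samples. Training set = 2704 - 338 = 2366.

2366


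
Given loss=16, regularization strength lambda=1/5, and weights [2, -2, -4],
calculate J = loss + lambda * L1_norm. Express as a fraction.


L1 norm = sum(|w|) = 8. J = 16 + 1/5 * 8 = 88/5.

88/5


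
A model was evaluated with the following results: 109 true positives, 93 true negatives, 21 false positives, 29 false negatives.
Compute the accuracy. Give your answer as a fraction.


Accuracy = (TP + TN) / (TP + TN + FP + FN) = (109 + 93) / 252 = 101/126.

101/126


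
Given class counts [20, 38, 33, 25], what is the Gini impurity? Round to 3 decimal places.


Total = 116. Proportions: 20/116, 38/116, 33/116, 25/116. sum(p_i^2) = 0.2644. Gini = 1 - 0.2644 = 0.7356, which rounds to 0.736.

0.736


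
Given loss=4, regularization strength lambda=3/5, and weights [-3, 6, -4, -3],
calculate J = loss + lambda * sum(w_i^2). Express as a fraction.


L2 sq norm = sum(w^2) = 70. J = 4 + 3/5 * 70 = 46.

46


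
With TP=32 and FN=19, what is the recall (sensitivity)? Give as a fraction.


Recall = TP / (TP + FN) = 32 / 51 = 32/51.

32/51


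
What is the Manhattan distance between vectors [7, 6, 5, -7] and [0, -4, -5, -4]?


d = sum of absolute differences: |7-0|=7 + |6--4|=10 + |5--5|=10 + |-7--4|=3 = 30.

30


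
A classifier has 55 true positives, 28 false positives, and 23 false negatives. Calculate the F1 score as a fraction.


Precision = 55/83 = 55/83. Recall = 55/78 = 55/78. F1 = 2*P*R/(P+R) = 110/161.

110/161


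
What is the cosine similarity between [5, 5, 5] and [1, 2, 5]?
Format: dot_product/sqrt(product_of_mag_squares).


dot = 40. |a|^2 = 75, |b|^2 = 30. cos = 40/sqrt(2250).

40/sqrt(2250)


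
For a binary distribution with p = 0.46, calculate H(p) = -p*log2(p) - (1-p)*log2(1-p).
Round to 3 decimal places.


H = -0.46*log2(0.46) - 0.54*log2(0.54) = 0.995.

0.995


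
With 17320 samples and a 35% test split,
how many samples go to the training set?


Test set = 17320 * 35% = 6062. Training set = 17320 - 6062 = 11258.

11258


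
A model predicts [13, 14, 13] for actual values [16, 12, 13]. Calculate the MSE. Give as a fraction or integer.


MSE = (1/3) * ((16-13)^2=9 + (12-14)^2=4 + (13-13)^2=0). Sum = 13. MSE = 13/3.

13/3


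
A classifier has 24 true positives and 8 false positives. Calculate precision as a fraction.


Precision = TP / (TP + FP) = 24 / 32 = 3/4.

3/4


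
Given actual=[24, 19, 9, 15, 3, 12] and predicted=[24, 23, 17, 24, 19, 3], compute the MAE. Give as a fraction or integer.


MAE = (1/6) * (|24-24|=0 + |19-23|=4 + |9-17|=8 + |15-24|=9 + |3-19|=16 + |12-3|=9). Sum = 46. MAE = 23/3.

23/3


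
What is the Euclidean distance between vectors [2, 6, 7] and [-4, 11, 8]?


d = sqrt(sum of squared differences). (2--4)^2=36, (6-11)^2=25, (7-8)^2=1. Sum = 62.

sqrt(62)


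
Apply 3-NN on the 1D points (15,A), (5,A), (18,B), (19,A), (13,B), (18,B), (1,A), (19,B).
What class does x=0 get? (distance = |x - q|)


Distances: |15-0|=15, |5-0|=5, |18-0|=18, |19-0|=19, |13-0|=13, |18-0|=18, |1-0|=1, |19-0|=19. 3 nearest: (1,A), (5,A), (13,B). Counts: {'A': 2, 'B': 1}. Majority class: A.

A


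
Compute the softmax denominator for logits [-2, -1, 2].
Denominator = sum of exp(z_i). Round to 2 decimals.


Denom = e^-2=0.1353 + e^-1=0.3679 + e^2=7.3891. Sum = 7.8923, which rounds to 7.89.

7.89


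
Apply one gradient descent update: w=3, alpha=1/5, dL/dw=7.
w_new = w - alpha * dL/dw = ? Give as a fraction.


w_new = 3 - 1/5 * 7 = 3 - 7/5 = 8/5.

8/5


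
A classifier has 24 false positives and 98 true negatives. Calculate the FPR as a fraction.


FPR = FP / (FP + TN) = 24 / 122 = 12/61.

12/61


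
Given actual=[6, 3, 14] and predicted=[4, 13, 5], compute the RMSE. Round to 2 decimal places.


MSE = 61.6667. RMSE = sqrt(61.6667) = 7.85.

7.85


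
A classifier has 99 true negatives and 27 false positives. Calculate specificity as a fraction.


Specificity = TN / (TN + FP) = 99 / 126 = 11/14.

11/14


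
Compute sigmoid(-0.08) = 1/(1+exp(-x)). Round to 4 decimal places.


sigma(-0.08) = 1/(1+e^(0.08)) = 1/(1+1.083287) = 1/2.083287 = 0.4800.

0.4800


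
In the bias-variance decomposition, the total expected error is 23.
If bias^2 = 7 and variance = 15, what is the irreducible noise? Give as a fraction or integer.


Total error = bias^2 + variance + irreducible noise. So irreducible noise = 23 - 7 - 15 = 1.

1


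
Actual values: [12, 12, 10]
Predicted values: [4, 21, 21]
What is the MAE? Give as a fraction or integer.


MAE = (1/3) * (|12-4|=8 + |12-21|=9 + |10-21|=11). Sum = 28. MAE = 28/3.

28/3


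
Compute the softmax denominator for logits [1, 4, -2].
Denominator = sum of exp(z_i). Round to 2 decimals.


Denom = e^1=2.7183 + e^4=54.5982 + e^-2=0.1353. Sum = 57.4518, which rounds to 57.45.

57.45


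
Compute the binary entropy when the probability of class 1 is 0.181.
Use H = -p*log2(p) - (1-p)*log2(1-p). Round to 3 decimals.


H = -0.181*log2(0.181) - 0.819*log2(0.819) = 0.682.

0.682


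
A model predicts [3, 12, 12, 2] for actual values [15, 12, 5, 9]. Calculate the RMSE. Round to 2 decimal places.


MSE = 60.5000. RMSE = sqrt(60.5000) = 7.78.

7.78


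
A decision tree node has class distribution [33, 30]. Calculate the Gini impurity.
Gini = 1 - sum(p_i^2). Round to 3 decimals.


Total = 63. Proportions: 33/63, 30/63. sum(p_i^2) = 0.5011. Gini = 1 - 0.5011 = 0.4989, which rounds to 0.499.

0.499


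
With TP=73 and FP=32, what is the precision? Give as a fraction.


Precision = TP / (TP + FP) = 73 / 105 = 73/105.

73/105


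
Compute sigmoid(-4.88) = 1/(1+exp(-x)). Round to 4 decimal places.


sigma(-4.88) = 1/(1+e^(4.88)) = 1/(1+131.630664) = 1/132.630664 = 0.0075.

0.0075


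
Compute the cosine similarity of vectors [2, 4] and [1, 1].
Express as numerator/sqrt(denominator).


dot = 6. |a|^2 = 20, |b|^2 = 2. cos = 6/sqrt(40).

6/sqrt(40)


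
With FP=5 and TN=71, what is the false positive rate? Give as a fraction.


FPR = FP / (FP + TN) = 5 / 76 = 5/76.

5/76


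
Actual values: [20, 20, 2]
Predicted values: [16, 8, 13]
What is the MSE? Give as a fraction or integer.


MSE = (1/3) * ((20-16)^2=16 + (20-8)^2=144 + (2-13)^2=121). Sum = 281. MSE = 281/3.

281/3


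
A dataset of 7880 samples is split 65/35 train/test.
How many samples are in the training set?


Test set = 7880 * 35% = 2758. Training set = 7880 - 2758 = 5122.

5122


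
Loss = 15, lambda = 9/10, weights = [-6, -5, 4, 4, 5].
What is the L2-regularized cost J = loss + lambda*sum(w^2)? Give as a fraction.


L2 sq norm = sum(w^2) = 118. J = 15 + 9/10 * 118 = 606/5.

606/5


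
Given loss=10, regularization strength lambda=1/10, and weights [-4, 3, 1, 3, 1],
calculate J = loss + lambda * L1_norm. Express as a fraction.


L1 norm = sum(|w|) = 12. J = 10 + 1/10 * 12 = 56/5.

56/5


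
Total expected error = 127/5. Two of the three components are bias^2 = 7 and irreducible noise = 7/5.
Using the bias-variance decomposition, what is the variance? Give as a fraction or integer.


Total error = bias^2 + variance + irreducible noise. So variance = 127/5 - 7 - 7/5 = 17.

17


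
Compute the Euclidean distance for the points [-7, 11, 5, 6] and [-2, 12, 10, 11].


d = sqrt(sum of squared differences). (-7--2)^2=25, (11-12)^2=1, (5-10)^2=25, (6-11)^2=25. Sum = 76.

sqrt(76)


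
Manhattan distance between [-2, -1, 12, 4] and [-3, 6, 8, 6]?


d = sum of absolute differences: |-2--3|=1 + |-1-6|=7 + |12-8|=4 + |4-6|=2 = 14.

14


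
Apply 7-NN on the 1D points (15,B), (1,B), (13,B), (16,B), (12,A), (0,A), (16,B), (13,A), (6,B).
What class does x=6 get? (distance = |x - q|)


Distances: |15-6|=9, |1-6|=5, |13-6|=7, |16-6|=10, |12-6|=6, |0-6|=6, |16-6|=10, |13-6|=7, |6-6|=0. 7 nearest: (6,B), (1,B), (12,A), (0,A), (13,A), (13,B), (15,B). Counts: {'B': 4, 'A': 3}. Majority class: B.

B


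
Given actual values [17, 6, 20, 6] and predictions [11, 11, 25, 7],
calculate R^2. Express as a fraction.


Mean(y) = 49/4. SS_res = 87. SS_tot = 643/4. R^2 = 1 - 87/(643/4) = 295/643.

295/643


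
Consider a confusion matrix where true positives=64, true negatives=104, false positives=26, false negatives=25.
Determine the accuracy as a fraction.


Accuracy = (TP + TN) / (TP + TN + FP + FN) = (64 + 104) / 219 = 56/73.

56/73


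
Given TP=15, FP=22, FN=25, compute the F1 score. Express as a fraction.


Precision = 15/37 = 15/37. Recall = 15/40 = 3/8. F1 = 2*P*R/(P+R) = 30/77.

30/77


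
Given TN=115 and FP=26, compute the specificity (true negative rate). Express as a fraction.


Specificity = TN / (TN + FP) = 115 / 141 = 115/141.

115/141


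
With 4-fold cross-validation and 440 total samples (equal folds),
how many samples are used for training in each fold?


Each validation fold has 440/4 = 110 samples. Training set = 440 - 110 = 330.

330


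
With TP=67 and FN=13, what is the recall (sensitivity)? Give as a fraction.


Recall = TP / (TP + FN) = 67 / 80 = 67/80.

67/80


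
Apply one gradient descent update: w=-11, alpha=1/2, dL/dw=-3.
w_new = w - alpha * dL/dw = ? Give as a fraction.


w_new = -11 - 1/2 * -3 = -11 - -3/2 = -19/2.

-19/2


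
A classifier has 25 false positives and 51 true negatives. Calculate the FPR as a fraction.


FPR = FP / (FP + TN) = 25 / 76 = 25/76.

25/76


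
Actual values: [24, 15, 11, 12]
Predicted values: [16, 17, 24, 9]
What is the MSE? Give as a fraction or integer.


MSE = (1/4) * ((24-16)^2=64 + (15-17)^2=4 + (11-24)^2=169 + (12-9)^2=9). Sum = 246. MSE = 123/2.

123/2


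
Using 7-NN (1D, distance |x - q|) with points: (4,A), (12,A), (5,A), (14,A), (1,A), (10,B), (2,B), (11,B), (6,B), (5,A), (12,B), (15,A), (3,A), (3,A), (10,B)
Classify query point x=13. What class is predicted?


Distances: |4-13|=9, |12-13|=1, |5-13|=8, |14-13|=1, |1-13|=12, |10-13|=3, |2-13|=11, |11-13|=2, |6-13|=7, |5-13|=8, |12-13|=1, |15-13|=2, |3-13|=10, |3-13|=10, |10-13|=3. 7 nearest: (12,A), (14,A), (12,B), (15,A), (11,B), (10,B), (10,B). Counts: {'A': 3, 'B': 4}. Majority class: B.

B


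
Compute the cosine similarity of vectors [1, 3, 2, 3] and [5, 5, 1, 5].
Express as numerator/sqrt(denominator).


dot = 37. |a|^2 = 23, |b|^2 = 76. cos = 37/sqrt(1748).

37/sqrt(1748)


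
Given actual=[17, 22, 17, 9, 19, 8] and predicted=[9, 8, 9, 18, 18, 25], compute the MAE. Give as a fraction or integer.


MAE = (1/6) * (|17-9|=8 + |22-8|=14 + |17-9|=8 + |9-18|=9 + |19-18|=1 + |8-25|=17). Sum = 57. MAE = 19/2.

19/2


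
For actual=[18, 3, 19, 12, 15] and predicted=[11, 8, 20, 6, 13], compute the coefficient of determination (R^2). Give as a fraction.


Mean(y) = 67/5. SS_res = 115. SS_tot = 826/5. R^2 = 1 - 115/(826/5) = 251/826.

251/826


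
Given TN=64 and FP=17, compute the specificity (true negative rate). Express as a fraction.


Specificity = TN / (TN + FP) = 64 / 81 = 64/81.

64/81


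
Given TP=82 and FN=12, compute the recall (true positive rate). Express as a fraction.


Recall = TP / (TP + FN) = 82 / 94 = 41/47.

41/47


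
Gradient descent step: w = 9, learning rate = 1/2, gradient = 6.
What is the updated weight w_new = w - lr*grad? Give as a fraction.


w_new = 9 - 1/2 * 6 = 9 - 3 = 6.

6


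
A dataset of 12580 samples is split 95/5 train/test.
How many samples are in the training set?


Test set = 12580 * 5% = 629. Training set = 12580 - 629 = 11951.

11951


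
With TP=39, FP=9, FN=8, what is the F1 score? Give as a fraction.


Precision = 39/48 = 13/16. Recall = 39/47 = 39/47. F1 = 2*P*R/(P+R) = 78/95.

78/95


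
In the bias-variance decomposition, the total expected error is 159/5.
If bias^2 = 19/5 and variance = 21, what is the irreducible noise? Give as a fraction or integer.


Total error = bias^2 + variance + irreducible noise. So irreducible noise = 159/5 - 19/5 - 21 = 7.

7


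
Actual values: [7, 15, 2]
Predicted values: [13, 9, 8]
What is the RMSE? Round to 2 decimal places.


MSE = 36.0000. RMSE = sqrt(36.0000) = 6.00.

6.00


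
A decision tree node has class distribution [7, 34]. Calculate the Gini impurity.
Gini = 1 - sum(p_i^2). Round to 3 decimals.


Total = 41. Proportions: 7/41, 34/41. sum(p_i^2) = 0.7168. Gini = 1 - 0.7168 = 0.2832, which rounds to 0.283.

0.283


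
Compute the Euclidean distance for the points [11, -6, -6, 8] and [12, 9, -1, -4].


d = sqrt(sum of squared differences). (11-12)^2=1, (-6-9)^2=225, (-6--1)^2=25, (8--4)^2=144. Sum = 395.

sqrt(395)


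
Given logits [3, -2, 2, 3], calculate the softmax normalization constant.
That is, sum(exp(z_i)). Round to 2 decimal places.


Denom = e^3=20.0855 + e^-2=0.1353 + e^2=7.3891 + e^3=20.0855. Sum = 47.6954, which rounds to 47.70.

47.70


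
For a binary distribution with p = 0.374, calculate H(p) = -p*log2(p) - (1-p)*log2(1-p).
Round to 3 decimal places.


H = -0.374*log2(0.374) - 0.626*log2(0.626) = 0.954.

0.954


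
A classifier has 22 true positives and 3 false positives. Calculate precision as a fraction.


Precision = TP / (TP + FP) = 22 / 25 = 22/25.

22/25


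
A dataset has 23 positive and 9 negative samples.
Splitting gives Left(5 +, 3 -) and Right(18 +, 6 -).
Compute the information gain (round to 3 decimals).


H(parent) = 0.8571. H(left) = 0.9544, H(right) = 0.8113. Weighted = (8/32)*0.9544 + (24/32)*0.8113 = 0.8471. IG = 0.8571 - 0.8471 = 0.0100, which rounds to 0.010.

0.010


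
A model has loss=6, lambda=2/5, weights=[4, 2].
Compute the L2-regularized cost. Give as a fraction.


L2 sq norm = sum(w^2) = 20. J = 6 + 2/5 * 20 = 14.

14


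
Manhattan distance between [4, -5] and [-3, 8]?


d = sum of absolute differences: |4--3|=7 + |-5-8|=13 = 20.

20


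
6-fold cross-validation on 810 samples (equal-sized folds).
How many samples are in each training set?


Each validation fold has 810/6 = 135 samples. Training set = 810 - 135 = 675.

675


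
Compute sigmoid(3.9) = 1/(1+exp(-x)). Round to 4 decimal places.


sigma(3.9) = 1/(1+e^(-3.9)) = 1/(1+0.020242) = 1/1.020242 = 0.9802.

0.9802


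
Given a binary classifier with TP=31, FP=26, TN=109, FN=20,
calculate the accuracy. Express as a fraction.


Accuracy = (TP + TN) / (TP + TN + FP + FN) = (31 + 109) / 186 = 70/93.

70/93


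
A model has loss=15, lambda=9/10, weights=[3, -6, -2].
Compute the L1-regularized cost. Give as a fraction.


L1 norm = sum(|w|) = 11. J = 15 + 9/10 * 11 = 249/10.

249/10


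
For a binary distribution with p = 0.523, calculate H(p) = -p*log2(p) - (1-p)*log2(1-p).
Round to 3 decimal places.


H = -0.523*log2(0.523) - 0.477*log2(0.477) = 0.998.

0.998


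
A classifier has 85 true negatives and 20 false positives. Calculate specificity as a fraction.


Specificity = TN / (TN + FP) = 85 / 105 = 17/21.

17/21


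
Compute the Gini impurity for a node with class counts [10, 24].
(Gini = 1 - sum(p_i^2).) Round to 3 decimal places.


Total = 34. Proportions: 10/34, 24/34. sum(p_i^2) = 0.5848. Gini = 1 - 0.5848 = 0.4152, which rounds to 0.415.

0.415


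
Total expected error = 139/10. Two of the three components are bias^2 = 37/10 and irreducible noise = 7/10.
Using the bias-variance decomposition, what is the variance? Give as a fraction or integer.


Total error = bias^2 + variance + irreducible noise. So variance = 139/10 - 37/10 - 7/10 = 19/2.

19/2


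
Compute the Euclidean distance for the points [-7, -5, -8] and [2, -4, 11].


d = sqrt(sum of squared differences). (-7-2)^2=81, (-5--4)^2=1, (-8-11)^2=361. Sum = 443.

sqrt(443)


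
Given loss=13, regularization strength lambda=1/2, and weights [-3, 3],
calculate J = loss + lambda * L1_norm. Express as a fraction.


L1 norm = sum(|w|) = 6. J = 13 + 1/2 * 6 = 16.

16


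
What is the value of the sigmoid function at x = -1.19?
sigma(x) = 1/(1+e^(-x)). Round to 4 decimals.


sigma(-1.19) = 1/(1+e^(1.19)) = 1/(1+3.287081) = 1/4.287081 = 0.2333.

0.2333


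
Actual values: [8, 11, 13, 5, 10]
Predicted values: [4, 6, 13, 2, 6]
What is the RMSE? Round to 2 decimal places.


MSE = 13.2000. RMSE = sqrt(13.2000) = 3.63.

3.63


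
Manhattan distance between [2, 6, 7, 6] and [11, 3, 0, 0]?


d = sum of absolute differences: |2-11|=9 + |6-3|=3 + |7-0|=7 + |6-0|=6 = 25.

25


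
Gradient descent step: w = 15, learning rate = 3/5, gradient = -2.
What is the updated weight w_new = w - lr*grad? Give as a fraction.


w_new = 15 - 3/5 * -2 = 15 - -6/5 = 81/5.

81/5


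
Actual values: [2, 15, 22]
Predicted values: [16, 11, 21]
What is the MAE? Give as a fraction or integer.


MAE = (1/3) * (|2-16|=14 + |15-11|=4 + |22-21|=1). Sum = 19. MAE = 19/3.

19/3


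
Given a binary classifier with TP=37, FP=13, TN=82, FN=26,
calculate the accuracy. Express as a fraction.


Accuracy = (TP + TN) / (TP + TN + FP + FN) = (37 + 82) / 158 = 119/158.

119/158


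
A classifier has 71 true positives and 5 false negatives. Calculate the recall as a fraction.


Recall = TP / (TP + FN) = 71 / 76 = 71/76.

71/76


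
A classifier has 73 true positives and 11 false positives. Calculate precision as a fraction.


Precision = TP / (TP + FP) = 73 / 84 = 73/84.

73/84


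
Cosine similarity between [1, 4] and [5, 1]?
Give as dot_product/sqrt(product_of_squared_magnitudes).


dot = 9. |a|^2 = 17, |b|^2 = 26. cos = 9/sqrt(442).

9/sqrt(442)


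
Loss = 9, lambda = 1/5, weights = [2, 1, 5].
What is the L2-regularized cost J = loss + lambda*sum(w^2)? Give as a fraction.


L2 sq norm = sum(w^2) = 30. J = 9 + 1/5 * 30 = 15.

15


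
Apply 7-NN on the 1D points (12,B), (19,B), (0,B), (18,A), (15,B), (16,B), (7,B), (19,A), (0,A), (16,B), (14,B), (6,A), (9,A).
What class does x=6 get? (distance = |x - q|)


Distances: |12-6|=6, |19-6|=13, |0-6|=6, |18-6|=12, |15-6|=9, |16-6|=10, |7-6|=1, |19-6|=13, |0-6|=6, |16-6|=10, |14-6|=8, |6-6|=0, |9-6|=3. 7 nearest: (6,A), (7,B), (9,A), (0,A), (12,B), (0,B), (14,B). Counts: {'A': 3, 'B': 4}. Majority class: B.

B


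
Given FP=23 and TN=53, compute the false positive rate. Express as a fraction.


FPR = FP / (FP + TN) = 23 / 76 = 23/76.

23/76


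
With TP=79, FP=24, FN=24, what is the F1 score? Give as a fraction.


Precision = 79/103 = 79/103. Recall = 79/103 = 79/103. F1 = 2*P*R/(P+R) = 79/103.

79/103


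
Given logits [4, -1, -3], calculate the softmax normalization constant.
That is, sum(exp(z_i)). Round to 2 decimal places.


Denom = e^4=54.5982 + e^-1=0.3679 + e^-3=0.0498. Sum = 55.0159, which rounds to 55.02.

55.02


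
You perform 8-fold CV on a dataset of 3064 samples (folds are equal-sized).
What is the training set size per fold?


Each validation fold has 3064/8 = 383 samples. Training set = 3064 - 383 = 2681.

2681


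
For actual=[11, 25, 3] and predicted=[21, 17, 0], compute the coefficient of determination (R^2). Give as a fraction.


Mean(y) = 13. SS_res = 173. SS_tot = 248. R^2 = 1 - 173/(248) = 75/248.

75/248


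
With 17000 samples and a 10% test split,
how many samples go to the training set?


Test set = 17000 * 10% = 1700. Training set = 17000 - 1700 = 15300.

15300


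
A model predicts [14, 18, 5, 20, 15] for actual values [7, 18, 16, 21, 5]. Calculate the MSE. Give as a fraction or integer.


MSE = (1/5) * ((7-14)^2=49 + (18-18)^2=0 + (16-5)^2=121 + (21-20)^2=1 + (5-15)^2=100). Sum = 271. MSE = 271/5.

271/5


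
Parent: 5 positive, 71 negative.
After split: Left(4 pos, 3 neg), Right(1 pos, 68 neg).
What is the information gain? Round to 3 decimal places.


H(parent) = 0.3500. H(left) = 0.9852, H(right) = 0.1093. Weighted = (7/76)*0.9852 + (69/76)*0.1093 = 0.1900. IG = 0.3500 - 0.1900 = 0.1600, which rounds to 0.160.

0.160
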